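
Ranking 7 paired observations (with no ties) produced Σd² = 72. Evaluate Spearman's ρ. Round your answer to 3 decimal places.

-0.286

ρ = 1 − 6Σd² / [n(n²−1)] = 1 − 6×72 / (7×48)
  = 1 − 432/336 = 1 − 1.2857 ≈ -0.286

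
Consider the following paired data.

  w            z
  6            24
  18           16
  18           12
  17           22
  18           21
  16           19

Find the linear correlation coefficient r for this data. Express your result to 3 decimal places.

n = 6, Σw = 93, Σz = 114, Σw² = 1553, Σz² = 2262, Σwz = 1704
nΣwz − ΣwΣz = 10224 − 10602 = -378
nΣw² − (Σw)² = 9318 − 8649 = 669; nΣz² − (Σz)² = 13572 − 12996 = 576
r = -378 / √(669 × 576) = -378 / 620.7608 ≈ -0.609

-0.609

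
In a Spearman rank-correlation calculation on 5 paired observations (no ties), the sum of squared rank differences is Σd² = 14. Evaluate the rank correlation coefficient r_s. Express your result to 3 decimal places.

0.300

ρ = 1 − 6Σd² / [n(n²−1)] = 1 − 6×14 / (5×24)
  = 1 − 84/120 = 1 − 0.7000 ≈ 0.300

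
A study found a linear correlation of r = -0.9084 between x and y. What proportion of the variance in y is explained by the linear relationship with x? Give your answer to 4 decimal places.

r² = (-0.9084)² = 0.8252

0.8252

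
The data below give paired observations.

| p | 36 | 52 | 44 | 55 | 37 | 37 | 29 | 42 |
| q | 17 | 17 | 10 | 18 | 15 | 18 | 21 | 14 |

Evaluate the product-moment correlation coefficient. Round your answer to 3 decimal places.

n = 8, Σp = 332, Σq = 130, Σp² = 14304, Σq² = 2188, Σpq = 5344
nΣpq − ΣpΣq = 42752 − 43160 = -408
nΣp² − (Σp)² = 114432 − 110224 = 4208; nΣq² − (Σq)² = 17504 − 16900 = 604
r = -408 / √(4208 × 604) = -408 / 1594.2497 ≈ -0.256

-0.256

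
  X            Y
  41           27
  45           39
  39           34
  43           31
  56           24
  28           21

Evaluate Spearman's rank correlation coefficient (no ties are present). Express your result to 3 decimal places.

0.257

Rank X: 3, 5, 2, 4, 6, 1
Rank Y: 3, 6, 5, 4, 2, 1
d = rank(X) − rank(Y): 0, -1, -3, 0, 4, 0; Σd² = 26
ρ = 1 − 6Σd² / [n(n²−1)] = 1 − 6×26 / (6×35) = 1 − 156/210 ≈ 0.257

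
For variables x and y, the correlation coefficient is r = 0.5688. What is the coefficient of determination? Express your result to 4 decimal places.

r² = (0.5688)² = 0.3235

0.3235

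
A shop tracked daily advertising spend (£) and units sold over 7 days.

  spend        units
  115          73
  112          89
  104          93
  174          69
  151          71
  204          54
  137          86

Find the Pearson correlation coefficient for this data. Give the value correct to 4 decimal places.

n = 7, Σx = 997, Σy = 535, Σx² = 150047, Σy² = 42013, Σxy = 73560
nΣxy − ΣxΣy = 514920 − 533395 = -18475
nΣx² − (Σx)² = 1050329 − 994009 = 56320; nΣy² − (Σy)² = 294091 − 286225 = 7866
r = -18475 / √(56320 × 7866) = -18475 / 21047.8769 ≈ -0.8778

-0.8778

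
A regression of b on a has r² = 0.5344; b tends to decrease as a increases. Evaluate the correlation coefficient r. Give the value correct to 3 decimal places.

-0.731

|r| = √0.5344 = 0.731
The association is negative, so r = −0.731.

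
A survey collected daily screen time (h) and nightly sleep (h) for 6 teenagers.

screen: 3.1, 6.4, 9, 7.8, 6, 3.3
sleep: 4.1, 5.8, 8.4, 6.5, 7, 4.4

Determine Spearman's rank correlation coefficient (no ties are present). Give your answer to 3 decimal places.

0.829

Rank screen: 1, 4, 6, 5, 3, 2
Rank sleep: 1, 3, 6, 4, 5, 2
d = rank(screen) − rank(sleep): 0, 1, 0, 1, -2, 0; Σd² = 6
ρ = 1 − 6Σd² / [n(n²−1)] = 1 − 6×6 / (6×35) = 1 − 36/210 ≈ 0.829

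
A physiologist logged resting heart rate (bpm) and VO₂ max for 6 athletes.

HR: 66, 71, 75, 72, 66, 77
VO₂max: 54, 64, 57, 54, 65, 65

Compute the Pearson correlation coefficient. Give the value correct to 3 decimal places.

n = 6, Σx = 427, Σy = 359, Σx² = 30491, Σy² = 21627, Σxy = 25566
nΣxy − ΣxΣy = 153396 − 153293 = 103
nΣx² − (Σx)² = 182946 − 182329 = 617; nΣy² − (Σy)² = 129762 − 128881 = 881
r = 103 / √(617 × 881) = 103 / 737.2767 ≈ 0.140

0.140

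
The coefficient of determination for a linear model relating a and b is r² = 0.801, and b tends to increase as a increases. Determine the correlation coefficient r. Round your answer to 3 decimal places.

|r| = √0.801 = 0.895
The association is positive, so r = 0.895.

0.895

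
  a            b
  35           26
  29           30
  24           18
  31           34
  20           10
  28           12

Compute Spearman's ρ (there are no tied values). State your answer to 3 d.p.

Rank a: 6, 4, 2, 5, 1, 3
Rank b: 4, 5, 3, 6, 1, 2
d = rank(a) − rank(b): 2, -1, -1, -1, 0, 1; Σd² = 8
ρ = 1 − 6Σd² / [n(n²−1)] = 1 − 6×8 / (6×35) = 1 − 48/210 ≈ 0.771

0.771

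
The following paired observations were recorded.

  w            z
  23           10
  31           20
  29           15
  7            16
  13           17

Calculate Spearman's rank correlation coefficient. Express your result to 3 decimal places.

0.200

Rank w: 3, 5, 4, 1, 2
Rank z: 1, 5, 2, 3, 4
d = rank(w) − rank(z): 2, 0, 2, -2, -2; Σd² = 16
ρ = 1 − 6Σd² / [n(n²−1)] = 1 − 6×16 / (5×24) = 1 − 96/120 ≈ 0.200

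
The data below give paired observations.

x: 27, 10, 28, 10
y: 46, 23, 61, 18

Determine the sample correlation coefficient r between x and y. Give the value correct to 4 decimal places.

0.9586

n = 4, Σx = 75, Σy = 148, Σx² = 1713, Σy² = 6690, Σxy = 3360
nΣxy − ΣxΣy = 13440 − 11100 = 2340
nΣx² − (Σx)² = 6852 − 5625 = 1227; nΣy² − (Σy)² = 26760 − 21904 = 4856
r = 2340 / √(1227 × 4856) = 2340 / 2440.9654 ≈ 0.9586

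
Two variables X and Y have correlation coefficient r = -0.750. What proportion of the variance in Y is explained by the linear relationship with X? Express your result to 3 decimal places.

0.563

r² = (-0.750)² = 0.563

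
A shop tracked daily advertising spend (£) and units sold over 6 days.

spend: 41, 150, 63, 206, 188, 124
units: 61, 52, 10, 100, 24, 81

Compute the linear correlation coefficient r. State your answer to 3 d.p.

0.346

n = 6, Σx = 772, Σy = 328, Σx² = 121306, Σy² = 23662, Σxy = 46087
nΣxy − ΣxΣy = 276522 − 253216 = 23306
nΣx² − (Σx)² = 727836 − 595984 = 131852; nΣy² − (Σy)² = 141972 − 107584 = 34388
r = 23306 / √(131852 × 34388) = 23306 / 67335.9234 ≈ 0.346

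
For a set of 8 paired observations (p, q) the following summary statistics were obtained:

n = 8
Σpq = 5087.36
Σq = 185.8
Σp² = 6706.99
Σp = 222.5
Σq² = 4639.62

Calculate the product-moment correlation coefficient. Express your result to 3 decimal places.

-0.196

r = (nΣpq − ΣpΣq) / √[(nΣp² − (Σp)²)(nΣq² − (Σq)²)]
Numerator: 8×5087.36 − 222.5×185.8 = -641.62
Denominator: √[(53655.92 − 49506.25)(37116.96 − 34521.64)] = √[4149.67 × 2595.32] = 3281.7254
r = -641.62 / 3281.7254 ≈ -0.196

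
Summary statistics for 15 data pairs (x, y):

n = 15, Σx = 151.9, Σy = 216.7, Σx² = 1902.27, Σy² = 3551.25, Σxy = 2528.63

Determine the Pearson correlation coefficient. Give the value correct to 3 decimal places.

r = (nΣxy − ΣxΣy) / √[(nΣx² − (Σx)²)(nΣy² − (Σy)²)]
Numerator: 15×2528.63 − 151.9×216.7 = 5012.72
Denominator: √[(28534.05 − 23073.61)(53268.75 − 46958.89)] = √[5460.44 × 6309.86] = 5869.8051
r = 5012.72 / 5869.8051 ≈ 0.854

0.854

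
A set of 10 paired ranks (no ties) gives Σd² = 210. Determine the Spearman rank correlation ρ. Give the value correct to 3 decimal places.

ρ = 1 − 6Σd² / [n(n²−1)] = 1 − 6×210 / (10×99)
  = 1 − 1260/990 = 1 − 1.2727 ≈ -0.273

-0.273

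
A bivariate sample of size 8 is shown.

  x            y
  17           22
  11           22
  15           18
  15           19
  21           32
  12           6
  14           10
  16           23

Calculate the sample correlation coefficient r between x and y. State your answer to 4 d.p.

n = 8, Σx = 121, Σy = 152, Σx² = 1897, Σy² = 3342, Σxy = 2423
nΣxy − ΣxΣy = 19384 − 18392 = 992
nΣx² − (Σx)² = 15176 − 14641 = 535; nΣy² − (Σy)² = 26736 − 23104 = 3632
r = 992 / √(535 × 3632) = 992 / 1393.9584 ≈ 0.7116

0.7116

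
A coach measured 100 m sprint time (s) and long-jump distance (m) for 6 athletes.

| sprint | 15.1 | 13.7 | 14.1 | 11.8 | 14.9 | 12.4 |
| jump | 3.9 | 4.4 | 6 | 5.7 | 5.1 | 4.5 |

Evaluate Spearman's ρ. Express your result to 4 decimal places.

Rank sprint: 6, 3, 4, 1, 5, 2
Rank jump: 1, 2, 6, 5, 4, 3
d = rank(sprint) − rank(jump): 5, 1, -2, -4, 1, -1; Σd² = 48
ρ = 1 − 6Σd² / [n(n²−1)] = 1 − 6×48 / (6×35) = 1 − 288/210 ≈ -0.3714

-0.3714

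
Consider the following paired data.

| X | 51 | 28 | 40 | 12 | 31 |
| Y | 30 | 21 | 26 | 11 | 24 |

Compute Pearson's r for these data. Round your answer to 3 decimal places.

n = 5, ΣX = 162, ΣY = 112, ΣX² = 6090, ΣY² = 2714, ΣXY = 4034
nΣXY − ΣXΣY = 20170 − 18144 = 2026
nΣX² − (ΣX)² = 30450 − 26244 = 4206; nΣY² − (ΣY)² = 13570 − 12544 = 1026
r = 2026 / √(4206 × 1026) = 2026 / 2077.3435 ≈ 0.975

0.975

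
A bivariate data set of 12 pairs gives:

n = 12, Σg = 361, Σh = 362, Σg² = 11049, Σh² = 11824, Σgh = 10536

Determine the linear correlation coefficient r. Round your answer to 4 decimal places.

-0.8572

r = (nΣgh − ΣgΣh) / √[(nΣg² − (Σg)²)(nΣh² − (Σh)²)]
Numerator: 12×10536 − 361×362 = -4250
Denominator: √[(132588 − 130321)(141888 − 131044)] = √[2267 × 10844] = 4958.1597
r = -4250 / 4958.1597 ≈ -0.8572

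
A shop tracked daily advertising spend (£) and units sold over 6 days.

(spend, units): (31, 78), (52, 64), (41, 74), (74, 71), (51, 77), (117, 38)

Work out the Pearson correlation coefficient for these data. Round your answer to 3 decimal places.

n = 6, Σx = 366, Σy = 402, Σx² = 27112, Σy² = 28070, Σxy = 22407
nΣxy − ΣxΣy = 134442 − 147132 = -12690
nΣx² − (Σx)² = 162672 − 133956 = 28716; nΣy² − (Σy)² = 168420 − 161604 = 6816
r = -12690 / √(28716 × 6816) = -12690 / 13990.2915 ≈ -0.907

-0.907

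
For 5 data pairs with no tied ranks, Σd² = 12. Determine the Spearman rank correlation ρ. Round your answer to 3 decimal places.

ρ = 1 − 6Σd² / [n(n²−1)] = 1 − 6×12 / (5×24)
  = 1 − 72/120 = 1 − 0.6000 ≈ 0.400

0.400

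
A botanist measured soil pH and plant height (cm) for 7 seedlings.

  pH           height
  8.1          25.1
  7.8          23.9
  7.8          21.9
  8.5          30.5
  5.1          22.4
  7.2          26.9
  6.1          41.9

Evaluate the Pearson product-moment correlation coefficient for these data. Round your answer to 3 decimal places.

n = 7, Σx = 50.6, Σy = 192.6, Σx² = 374.6, Σy² = 5592.06, Σxy = 1383.31
nΣxy − ΣxΣy = 9683.17 − 9745.56 = -62.39
nΣx² − (Σx)² = 2622.2 − 2560.36 = 61.84; nΣy² − (Σy)² = 39144.42 − 37094.76 = 2049.66
r = -62.39 / √(61.84 × 2049.66) = -62.39 / 356.0210 ≈ -0.175

-0.175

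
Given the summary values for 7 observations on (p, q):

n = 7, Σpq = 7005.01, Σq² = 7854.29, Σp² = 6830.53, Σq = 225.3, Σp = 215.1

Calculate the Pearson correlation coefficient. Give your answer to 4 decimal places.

0.2244

r = (nΣpq − ΣpΣq) / √[(nΣp² − (Σp)²)(nΣq² − (Σq)²)]
Numerator: 7×7005.01 − 215.1×225.3 = 573.04
Denominator: √[(47813.71 − 46268.01)(54980.03 − 50760.09)] = √[1545.7 × 4219.94] = 2553.9697
r = 573.04 / 2553.9697 ≈ 0.2244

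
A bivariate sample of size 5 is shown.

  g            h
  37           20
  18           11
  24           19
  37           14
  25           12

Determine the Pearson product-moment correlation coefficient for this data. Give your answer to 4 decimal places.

0.4971

n = 5, Σg = 141, Σh = 76, Σg² = 4263, Σh² = 1222, Σgh = 2212
nΣgh − ΣgΣh = 11060 − 10716 = 344
nΣg² − (Σg)² = 21315 − 19881 = 1434; nΣh² − (Σh)² = 6110 − 5776 = 334
r = 344 / √(1434 × 334) = 344 / 692.0665 ≈ 0.4971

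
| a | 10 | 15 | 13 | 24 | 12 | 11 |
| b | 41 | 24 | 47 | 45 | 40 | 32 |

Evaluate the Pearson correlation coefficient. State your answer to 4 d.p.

0.2205

n = 6, Σa = 85, Σb = 229, Σa² = 1335, Σb² = 9115, Σab = 3293
nΣab − ΣaΣb = 19758 − 19465 = 293
nΣa² − (Σa)² = 8010 − 7225 = 785; nΣb² − (Σb)² = 54690 − 52441 = 2249
r = 293 / √(785 × 2249) = 293 / 1328.7080 ≈ 0.2205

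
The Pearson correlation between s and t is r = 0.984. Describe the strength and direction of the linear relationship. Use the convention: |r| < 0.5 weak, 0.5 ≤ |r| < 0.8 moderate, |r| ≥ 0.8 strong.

strong positive

r = 0.984 > 0 so the relationship is positive.
|r| = 0.984, which falls in the strong range.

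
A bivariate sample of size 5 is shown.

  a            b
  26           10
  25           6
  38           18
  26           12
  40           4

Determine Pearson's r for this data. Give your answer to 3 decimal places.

0.099

n = 5, Σa = 155, Σb = 50, Σa² = 5021, Σb² = 620, Σab = 1566
nΣab − ΣaΣb = 7830 − 7750 = 80
nΣa² − (Σa)² = 25105 − 24025 = 1080; nΣb² − (Σb)² = 3100 − 2500 = 600
r = 80 / √(1080 × 600) = 80 / 804.9845 ≈ 0.099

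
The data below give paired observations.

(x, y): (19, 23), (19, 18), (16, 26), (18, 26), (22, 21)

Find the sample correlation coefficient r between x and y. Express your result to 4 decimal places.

-0.6136

n = 5, Σx = 94, Σy = 114, Σx² = 1786, Σy² = 2646, Σxy = 2125
nΣxy − ΣxΣy = 10625 − 10716 = -91
nΣx² − (Σx)² = 8930 − 8836 = 94; nΣy² − (Σy)² = 13230 − 12996 = 234
r = -91 / √(94 × 234) = -91 / 148.3105 ≈ -0.6136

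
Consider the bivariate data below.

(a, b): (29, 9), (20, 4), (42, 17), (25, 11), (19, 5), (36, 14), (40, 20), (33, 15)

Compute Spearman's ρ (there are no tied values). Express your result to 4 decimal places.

Rank a: 4, 2, 8, 3, 1, 6, 7, 5
Rank b: 3, 1, 7, 4, 2, 5, 8, 6
d = rank(a) − rank(b): 1, 1, 1, -1, -1, 1, -1, -1; Σd² = 8
ρ = 1 − 6Σd² / [n(n²−1)] = 1 − 6×8 / (8×63) = 1 − 48/504 ≈ 0.9048

0.9048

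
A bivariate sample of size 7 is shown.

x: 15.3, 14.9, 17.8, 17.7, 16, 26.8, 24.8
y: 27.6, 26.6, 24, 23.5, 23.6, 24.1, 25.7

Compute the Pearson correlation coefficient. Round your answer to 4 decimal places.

n = 7, Σx = 133.3, Σy = 175.1, Σx² = 2675.51, Σy² = 4395.83, Σxy = 3322.61
nΣxy − ΣxΣy = 23258.27 − 23340.83 = -82.56
nΣx² − (Σx)² = 18728.57 − 17768.89 = 959.68; nΣy² − (Σy)² = 30770.81 − 30660.01 = 110.8
r = -82.56 / √(959.68 × 110.8) = -82.56 / 326.0867 ≈ -0.2532

-0.2532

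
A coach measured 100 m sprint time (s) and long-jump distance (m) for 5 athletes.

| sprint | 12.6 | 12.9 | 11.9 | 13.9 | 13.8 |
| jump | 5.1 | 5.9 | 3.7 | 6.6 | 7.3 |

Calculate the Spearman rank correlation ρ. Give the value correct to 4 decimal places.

0.9000

Rank sprint: 2, 3, 1, 5, 4
Rank jump: 2, 3, 1, 4, 5
d = rank(sprint) − rank(jump): 0, 0, 0, 1, -1; Σd² = 2
ρ = 1 − 6Σd² / [n(n²−1)] = 1 − 6×2 / (5×24) = 1 − 12/120 ≈ 0.9000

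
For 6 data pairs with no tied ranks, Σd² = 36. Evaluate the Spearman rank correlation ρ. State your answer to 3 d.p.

-0.029

ρ = 1 − 6Σd² / [n(n²−1)] = 1 − 6×36 / (6×35)
  = 1 − 216/210 = 1 − 1.0286 ≈ -0.029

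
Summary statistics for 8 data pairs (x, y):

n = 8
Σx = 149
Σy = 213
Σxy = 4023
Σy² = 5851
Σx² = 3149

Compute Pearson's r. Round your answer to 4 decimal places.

0.2155

r = (nΣxy − ΣxΣy) / √[(nΣx² − (Σx)²)(nΣy² − (Σy)²)]
Numerator: 8×4023 − 149×213 = 447
Denominator: √[(25192 − 22201)(46808 − 45369)] = √[2991 × 1439] = 2074.6202
r = 447 / 2074.6202 ≈ 0.2155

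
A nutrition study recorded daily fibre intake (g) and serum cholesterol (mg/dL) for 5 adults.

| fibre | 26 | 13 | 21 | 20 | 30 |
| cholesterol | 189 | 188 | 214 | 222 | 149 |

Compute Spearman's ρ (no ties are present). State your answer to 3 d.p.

Rank fibre: 4, 1, 3, 2, 5
Rank cholesterol: 3, 2, 4, 5, 1
d = rank(fibre) − rank(cholesterol): 1, -1, -1, -3, 4; Σd² = 28
ρ = 1 − 6Σd² / [n(n²−1)] = 1 − 6×28 / (5×24) = 1 − 168/120 ≈ -0.400

-0.400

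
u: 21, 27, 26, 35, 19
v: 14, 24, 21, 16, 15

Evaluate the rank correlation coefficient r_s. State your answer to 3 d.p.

Rank u: 2, 4, 3, 5, 1
Rank v: 1, 5, 4, 3, 2
d = rank(u) − rank(v): 1, -1, -1, 2, -1; Σd² = 8
ρ = 1 − 6Σd² / [n(n²−1)] = 1 − 6×8 / (5×24) = 1 − 48/120 ≈ 0.600

0.600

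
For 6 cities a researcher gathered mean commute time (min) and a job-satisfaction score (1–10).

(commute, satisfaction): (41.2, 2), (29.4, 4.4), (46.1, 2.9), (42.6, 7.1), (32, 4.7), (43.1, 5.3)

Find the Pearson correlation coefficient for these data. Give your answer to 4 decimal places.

-0.0763

n = 6, Σx = 234.4, Σy = 26.4, Σx² = 9383.38, Σy² = 132.36, Σxy = 1026.74
nΣxy − ΣxΣy = 6160.44 − 6188.16 = -27.72
nΣx² − (Σx)² = 56300.28 − 54943.36 = 1356.92; nΣy² − (Σy)² = 794.16 − 696.96 = 97.2
r = -27.72 / √(1356.92 × 97.2) = -27.72 / 363.1702 ≈ -0.0763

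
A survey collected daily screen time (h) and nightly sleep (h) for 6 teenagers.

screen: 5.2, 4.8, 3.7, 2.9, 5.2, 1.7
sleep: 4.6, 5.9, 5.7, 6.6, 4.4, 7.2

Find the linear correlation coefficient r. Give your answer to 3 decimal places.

-0.920

n = 6, Σx = 23.5, Σy = 34.4, Σx² = 102.11, Σy² = 203.22, Σxy = 127.59
nΣxy − ΣxΣy = 765.54 − 808.4 = -42.86
nΣx² − (Σx)² = 612.66 − 552.25 = 60.41; nΣy² − (Σy)² = 1219.32 − 1183.36 = 35.96
r = -42.86 / √(60.41 × 35.96) = -42.86 / 46.6084 ≈ -0.920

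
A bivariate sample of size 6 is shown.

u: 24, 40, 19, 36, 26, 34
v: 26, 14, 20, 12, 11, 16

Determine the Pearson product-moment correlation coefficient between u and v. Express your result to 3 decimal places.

n = 6, Σu = 179, Σv = 99, Σu² = 5665, Σv² = 1793, Σuv = 2826
nΣuv − ΣuΣv = 16956 − 17721 = -765
nΣu² − (Σu)² = 33990 − 32041 = 1949; nΣv² − (Σv)² = 10758 − 9801 = 957
r = -765 / √(1949 × 957) = -765 / 1365.7207 ≈ -0.560

-0.560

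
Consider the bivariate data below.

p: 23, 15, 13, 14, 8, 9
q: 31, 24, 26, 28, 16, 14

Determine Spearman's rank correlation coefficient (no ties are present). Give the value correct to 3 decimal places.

Rank p: 6, 5, 3, 4, 1, 2
Rank q: 6, 3, 4, 5, 2, 1
d = rank(p) − rank(q): 0, 2, -1, -1, -1, 1; Σd² = 8
ρ = 1 − 6Σd² / [n(n²−1)] = 1 − 6×8 / (6×35) = 1 − 48/210 ≈ 0.771

0.771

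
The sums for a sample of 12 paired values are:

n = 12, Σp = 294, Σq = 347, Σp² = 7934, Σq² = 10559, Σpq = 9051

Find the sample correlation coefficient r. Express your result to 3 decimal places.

0.887

r = (nΣpq − ΣpΣq) / √[(nΣp² − (Σp)²)(nΣq² − (Σq)²)]
Numerator: 12×9051 − 294×347 = 6594
Denominator: √[(95208 − 86436)(126708 − 120409)] = √[8772 × 6299] = 7433.3591
r = 6594 / 7433.3591 ≈ 0.887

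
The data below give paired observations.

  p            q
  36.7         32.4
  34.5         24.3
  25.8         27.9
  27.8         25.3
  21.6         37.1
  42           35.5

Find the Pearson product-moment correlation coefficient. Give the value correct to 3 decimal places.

n = 6, Σp = 188.4, Σq = 182.5, Σp² = 6206.18, Σq² = 5695.41, Σpq = 5742.95
nΣpq − ΣpΣq = 34457.7 − 34383 = 74.7
nΣp² − (Σp)² = 37237.08 − 35494.56 = 1742.52; nΣq² − (Σq)² = 34172.46 − 33306.25 = 866.21
r = 74.7 / √(1742.52 × 866.21) = 74.7 / 1228.5716 ≈ 0.061

0.061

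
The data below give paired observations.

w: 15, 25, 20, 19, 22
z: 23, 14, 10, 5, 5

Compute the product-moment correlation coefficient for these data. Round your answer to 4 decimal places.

n = 5, Σw = 101, Σz = 57, Σw² = 2095, Σz² = 875, Σwz = 1100
nΣwz − ΣwΣz = 5500 − 5757 = -257
nΣw² − (Σw)² = 10475 − 10201 = 274; nΣz² − (Σz)² = 4375 − 3249 = 1126
r = -257 / √(274 × 1126) = -257 / 555.4494 ≈ -0.4627

-0.4627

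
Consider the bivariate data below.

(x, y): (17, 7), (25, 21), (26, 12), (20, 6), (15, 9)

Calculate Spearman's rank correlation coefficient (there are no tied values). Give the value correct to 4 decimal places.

Rank x: 2, 4, 5, 3, 1
Rank y: 2, 5, 4, 1, 3
d = rank(x) − rank(y): 0, -1, 1, 2, -2; Σd² = 10
ρ = 1 − 6Σd² / [n(n²−1)] = 1 − 6×10 / (5×24) = 1 − 60/120 ≈ 0.5000

0.5000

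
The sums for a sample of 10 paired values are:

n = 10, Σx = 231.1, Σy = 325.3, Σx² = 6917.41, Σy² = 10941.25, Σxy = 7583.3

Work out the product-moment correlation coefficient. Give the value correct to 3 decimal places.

r = (nΣxy − ΣxΣy) / √[(nΣx² − (Σx)²)(nΣy² − (Σy)²)]
Numerator: 10×7583.3 − 231.1×325.3 = 656.17
Denominator: √[(69174.1 − 53407.21)(109412.5 − 105820.09)] = √[15766.89 × 3592.41] = 7526.0304
r = 656.17 / 7526.0304 ≈ 0.087

0.087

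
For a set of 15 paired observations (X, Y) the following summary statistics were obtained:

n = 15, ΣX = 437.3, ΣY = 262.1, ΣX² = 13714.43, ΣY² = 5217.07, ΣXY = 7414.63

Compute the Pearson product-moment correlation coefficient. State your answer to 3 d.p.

r = (nΣXY − ΣXΣY) / √[(nΣX² − (ΣX)²)(nΣY² − (ΣY)²)]
Numerator: 15×7414.63 − 437.3×262.1 = -3396.88
Denominator: √[(205716.45 − 191231.29)(78256.05 − 68696.41)] = √[14485.16 × 9559.64] = 11767.4515
r = -3396.88 / 11767.4515 ≈ -0.289

-0.289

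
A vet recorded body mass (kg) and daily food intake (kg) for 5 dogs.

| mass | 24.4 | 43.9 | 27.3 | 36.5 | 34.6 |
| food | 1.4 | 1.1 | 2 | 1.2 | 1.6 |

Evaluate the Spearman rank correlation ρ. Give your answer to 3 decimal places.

-0.700

Rank mass: 1, 5, 2, 4, 3
Rank food: 3, 1, 5, 2, 4
d = rank(mass) − rank(food): -2, 4, -3, 2, -1; Σd² = 34
ρ = 1 − 6Σd² / [n(n²−1)] = 1 − 6×34 / (5×24) = 1 − 204/120 ≈ -0.700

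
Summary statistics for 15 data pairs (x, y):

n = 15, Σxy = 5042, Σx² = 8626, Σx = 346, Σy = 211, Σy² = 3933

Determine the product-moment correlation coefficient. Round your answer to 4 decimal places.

0.2218

r = (nΣxy − ΣxΣy) / √[(nΣx² − (Σx)²)(nΣy² − (Σy)²)]
Numerator: 15×5042 − 346×211 = 2624
Denominator: √[(129390 − 119716)(58995 − 44521)] = √[9674 × 14474] = 11833.0671
r = 2624 / 11833.0671 ≈ 0.2218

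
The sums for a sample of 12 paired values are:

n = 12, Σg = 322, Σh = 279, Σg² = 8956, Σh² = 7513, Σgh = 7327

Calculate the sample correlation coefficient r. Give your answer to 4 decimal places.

-0.2802

r = (nΣgh − ΣgΣh) / √[(nΣg² − (Σg)²)(nΣh² − (Σh)²)]
Numerator: 12×7327 − 322×279 = -1914
Denominator: √[(107472 − 103684)(90156 − 77841)] = √[3788 × 12315] = 6830.0234
r = -1914 / 6830.0234 ≈ -0.2802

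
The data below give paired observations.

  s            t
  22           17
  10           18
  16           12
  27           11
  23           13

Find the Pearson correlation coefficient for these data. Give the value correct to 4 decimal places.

-0.5982

n = 5, Σs = 98, Σt = 71, Σs² = 2098, Σt² = 1047, Σst = 1342
nΣst − ΣsΣt = 6710 − 6958 = -248
nΣs² − (Σs)² = 10490 − 9604 = 886; nΣt² − (Σt)² = 5235 − 5041 = 194
r = -248 / √(886 × 194) = -248 / 414.5890 ≈ -0.5982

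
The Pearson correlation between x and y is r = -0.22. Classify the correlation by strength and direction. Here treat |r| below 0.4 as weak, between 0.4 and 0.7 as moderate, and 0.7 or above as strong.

weak negative

r = -0.22 < 0 so the relationship is negative.
|r| = 0.22, which falls in the weak range.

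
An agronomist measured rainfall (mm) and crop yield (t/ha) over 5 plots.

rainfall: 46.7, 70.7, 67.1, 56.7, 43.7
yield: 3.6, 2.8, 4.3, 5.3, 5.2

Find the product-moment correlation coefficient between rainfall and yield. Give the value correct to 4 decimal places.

-0.5028

n = 5, Σx = 284.9, Σy = 21.2, Σx² = 16806.37, Σy² = 94.42, Σxy = 1182.36
nΣxy − ΣxΣy = 5911.8 − 6039.88 = -128.08
nΣx² − (Σx)² = 84031.85 − 81168.01 = 2863.84; nΣy² − (Σy)² = 472.1 − 449.44 = 22.66
r = -128.08 / √(2863.84 × 22.66) = -128.08 / 254.7442 ≈ -0.5028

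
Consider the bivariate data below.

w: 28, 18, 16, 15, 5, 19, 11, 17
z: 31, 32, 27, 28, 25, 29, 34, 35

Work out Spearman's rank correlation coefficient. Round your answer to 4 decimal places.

Rank w: 8, 6, 4, 3, 1, 7, 2, 5
Rank z: 5, 6, 2, 3, 1, 4, 7, 8
d = rank(w) − rank(z): 3, 0, 2, 0, 0, 3, -5, -3; Σd² = 56
ρ = 1 − 6Σd² / [n(n²−1)] = 1 − 6×56 / (8×63) = 1 − 336/504 ≈ 0.3333

0.3333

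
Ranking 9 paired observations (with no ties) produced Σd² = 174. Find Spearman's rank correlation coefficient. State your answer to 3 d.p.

ρ = 1 − 6Σd² / [n(n²−1)] = 1 − 6×174 / (9×80)
  = 1 − 1044/720 = 1 − 1.4500 ≈ -0.450

-0.450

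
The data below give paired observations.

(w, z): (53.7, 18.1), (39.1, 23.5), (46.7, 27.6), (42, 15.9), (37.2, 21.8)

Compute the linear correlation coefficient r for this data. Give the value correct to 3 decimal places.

-0.142

n = 5, Σw = 218.7, Σz = 106.9, Σw² = 9741.23, Σz² = 2369.67, Σwz = 4658.5
nΣwz − ΣwΣz = 23292.5 − 23379.03 = -86.53
nΣw² − (Σw)² = 48706.15 − 47829.69 = 876.46; nΣz² − (Σz)² = 11848.35 − 11427.61 = 420.74
r = -86.53 / √(876.46 × 420.74) = -86.53 / 607.2576 ≈ -0.142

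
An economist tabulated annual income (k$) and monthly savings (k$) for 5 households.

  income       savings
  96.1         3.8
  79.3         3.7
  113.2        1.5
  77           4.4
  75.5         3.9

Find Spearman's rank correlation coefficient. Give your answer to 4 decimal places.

Rank income: 4, 3, 5, 2, 1
Rank savings: 3, 2, 1, 5, 4
d = rank(income) − rank(savings): 1, 1, 4, -3, -3; Σd² = 36
ρ = 1 − 6Σd² / [n(n²−1)] = 1 − 6×36 / (5×24) = 1 − 216/120 ≈ -0.8000

-0.8000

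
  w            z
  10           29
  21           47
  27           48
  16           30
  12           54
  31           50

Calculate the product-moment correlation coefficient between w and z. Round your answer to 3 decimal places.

n = 6, Σw = 117, Σz = 258, Σw² = 2631, Σz² = 11670, Σwz = 5251
nΣwz − ΣwΣz = 31506 − 30186 = 1320
nΣw² − (Σw)² = 15786 − 13689 = 2097; nΣz² − (Σz)² = 70020 − 66564 = 3456
r = 1320 / √(2097 × 3456) = 1320 / 2692.0683 ≈ 0.490

0.490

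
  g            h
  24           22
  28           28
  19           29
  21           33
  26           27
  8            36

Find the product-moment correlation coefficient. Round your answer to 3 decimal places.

n = 6, Σg = 126, Σh = 175, Σg² = 2902, Σh² = 5223, Σgh = 3546
nΣgh − ΣgΣh = 21276 − 22050 = -774
nΣg² − (Σg)² = 17412 − 15876 = 1536; nΣh² − (Σh)² = 31338 − 30625 = 713
r = -774 / √(1536 × 713) = -774 / 1046.5027 ≈ -0.740

-0.740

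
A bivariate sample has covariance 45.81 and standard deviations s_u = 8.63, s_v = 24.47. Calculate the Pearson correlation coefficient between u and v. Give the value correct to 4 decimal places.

0.2169

r = Cov(u,v) / (s_u · s_v) = 45.81 / (8.63 × 24.47)
  = 45.81 / 211.1761 ≈ 0.2169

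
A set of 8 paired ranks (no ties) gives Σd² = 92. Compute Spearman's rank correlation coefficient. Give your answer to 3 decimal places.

ρ = 1 − 6Σd² / [n(n²−1)] = 1 − 6×92 / (8×63)
  = 1 − 552/504 = 1 − 1.0952 ≈ -0.095

-0.095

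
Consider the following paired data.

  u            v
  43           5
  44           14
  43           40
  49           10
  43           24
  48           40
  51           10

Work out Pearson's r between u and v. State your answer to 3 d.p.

n = 7, Σu = 321, Σv = 143, Σu² = 14789, Σv² = 4197, Σuv = 6503
nΣuv − ΣuΣv = 45521 − 45903 = -382
nΣu² − (Σu)² = 103523 − 103041 = 482; nΣv² − (Σv)² = 29379 − 20449 = 8930
r = -382 / √(482 × 8930) = -382 / 2074.6711 ≈ -0.184

-0.184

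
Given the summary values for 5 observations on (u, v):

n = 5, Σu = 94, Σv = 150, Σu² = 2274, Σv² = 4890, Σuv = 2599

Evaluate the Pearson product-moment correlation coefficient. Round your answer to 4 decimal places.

r = (nΣuv − ΣuΣv) / √[(nΣu² − (Σu)²)(nΣv² − (Σv)²)]
Numerator: 5×2599 − 94×150 = -1105
Denominator: √[(11370 − 8836)(24450 − 22500)] = √[2534 × 1950] = 2222.9035
r = -1105 / 2222.9035 ≈ -0.4971

-0.4971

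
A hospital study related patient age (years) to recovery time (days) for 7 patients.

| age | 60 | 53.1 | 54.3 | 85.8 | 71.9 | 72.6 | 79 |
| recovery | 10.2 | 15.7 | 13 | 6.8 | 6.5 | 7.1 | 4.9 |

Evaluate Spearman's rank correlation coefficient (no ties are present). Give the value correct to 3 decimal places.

Rank age: 3, 1, 2, 7, 4, 5, 6
Rank recovery: 5, 7, 6, 3, 2, 4, 1
d = rank(age) − rank(recovery): -2, -6, -4, 4, 2, 1, 5; Σd² = 102
ρ = 1 − 6Σd² / [n(n²−1)] = 1 − 6×102 / (7×48) = 1 − 612/336 ≈ -0.821

-0.821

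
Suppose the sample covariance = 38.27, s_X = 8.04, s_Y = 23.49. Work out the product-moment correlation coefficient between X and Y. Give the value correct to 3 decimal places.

0.203

r = Cov(X,Y) / (s_X · s_Y) = 38.27 / (8.04 × 23.49)
  = 38.27 / 188.8596 ≈ 0.203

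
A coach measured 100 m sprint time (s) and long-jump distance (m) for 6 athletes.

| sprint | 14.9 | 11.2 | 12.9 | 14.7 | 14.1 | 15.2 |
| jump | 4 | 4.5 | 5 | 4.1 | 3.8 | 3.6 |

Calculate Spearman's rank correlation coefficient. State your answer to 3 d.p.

-0.771

Rank sprint: 5, 1, 2, 4, 3, 6
Rank jump: 3, 5, 6, 4, 2, 1
d = rank(sprint) − rank(jump): 2, -4, -4, 0, 1, 5; Σd² = 62
ρ = 1 − 6Σd² / [n(n²−1)] = 1 − 6×62 / (6×35) = 1 − 372/210 ≈ -0.771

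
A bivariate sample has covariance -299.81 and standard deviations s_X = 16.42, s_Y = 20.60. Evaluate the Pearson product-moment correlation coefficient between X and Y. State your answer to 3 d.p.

-0.886

r = Cov(X,Y) / (s_X · s_Y) = -299.81 / (16.42 × 20.60)
  = -299.81 / 338.2520 ≈ -0.886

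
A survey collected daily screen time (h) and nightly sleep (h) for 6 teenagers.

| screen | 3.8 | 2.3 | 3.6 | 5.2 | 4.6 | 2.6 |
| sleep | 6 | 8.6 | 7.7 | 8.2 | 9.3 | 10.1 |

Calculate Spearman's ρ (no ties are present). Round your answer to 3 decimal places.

-0.257

Rank screen: 4, 1, 3, 6, 5, 2
Rank sleep: 1, 4, 2, 3, 5, 6
d = rank(screen) − rank(sleep): 3, -3, 1, 3, 0, -4; Σd² = 44
ρ = 1 − 6Σd² / [n(n²−1)] = 1 − 6×44 / (6×35) = 1 − 264/210 ≈ -0.257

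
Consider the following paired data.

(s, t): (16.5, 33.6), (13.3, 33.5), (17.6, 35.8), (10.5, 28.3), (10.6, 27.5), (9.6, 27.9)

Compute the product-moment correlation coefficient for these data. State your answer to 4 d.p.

n = 6, Σs = 78.1, Σt = 186.6, Σs² = 1073.67, Σt² = 5868.4, Σst = 2486.52
nΣst − ΣsΣt = 14919.12 − 14573.46 = 345.66
nΣs² − (Σs)² = 6442.02 − 6099.61 = 342.41; nΣt² − (Σt)² = 35210.4 − 34819.56 = 390.84
r = 345.66 / √(342.41 × 390.84) = 345.66 / 365.8244 ≈ 0.9449

0.9449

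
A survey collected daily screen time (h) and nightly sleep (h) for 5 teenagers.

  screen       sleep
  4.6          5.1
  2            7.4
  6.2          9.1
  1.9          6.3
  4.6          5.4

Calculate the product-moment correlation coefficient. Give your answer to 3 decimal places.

0.243

n = 5, Σx = 19.3, Σy = 33.3, Σx² = 88.37, Σy² = 232.43, Σxy = 131.49
nΣxy − ΣxΣy = 657.45 − 642.69 = 14.76
nΣx² − (Σx)² = 441.85 − 372.49 = 69.36; nΣy² − (Σy)² = 1162.15 − 1108.89 = 53.26
r = 14.76 / √(69.36 × 53.26) = 14.76 / 60.7792 ≈ 0.243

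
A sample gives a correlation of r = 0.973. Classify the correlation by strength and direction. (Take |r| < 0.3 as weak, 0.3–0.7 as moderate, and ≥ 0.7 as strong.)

r = 0.973 > 0 so the relationship is positive.
|r| = 0.973, which falls in the strong range.

strong positive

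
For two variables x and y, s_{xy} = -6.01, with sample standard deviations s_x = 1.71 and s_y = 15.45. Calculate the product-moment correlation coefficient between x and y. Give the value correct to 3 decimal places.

r = Cov(x,y) / (s_x · s_y) = -6.01 / (1.71 × 15.45)
  = -6.01 / 26.4195 ≈ -0.227

-0.227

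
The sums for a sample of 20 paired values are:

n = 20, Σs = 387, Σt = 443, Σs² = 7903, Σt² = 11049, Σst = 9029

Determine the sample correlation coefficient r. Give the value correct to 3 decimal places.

0.638

r = (nΣst − ΣsΣt) / √[(nΣs² − (Σs)²)(nΣt² − (Σt)²)]
Numerator: 20×9029 − 387×443 = 9139
Denominator: √[(158060 − 149769)(220980 − 196249)] = √[8291 × 24731] = 14319.3827
r = 9139 / 14319.3827 ≈ 0.638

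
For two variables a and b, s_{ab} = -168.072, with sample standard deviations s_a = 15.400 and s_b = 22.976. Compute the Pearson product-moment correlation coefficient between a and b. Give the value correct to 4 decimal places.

-0.4750

r = Cov(a,b) / (s_a · s_b) = -168.072 / (15.400 × 22.976)
  = -168.072 / 353.8304 ≈ -0.4750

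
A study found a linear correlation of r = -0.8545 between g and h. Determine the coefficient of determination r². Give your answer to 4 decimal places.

0.7302

r² = (-0.8545)² = 0.7302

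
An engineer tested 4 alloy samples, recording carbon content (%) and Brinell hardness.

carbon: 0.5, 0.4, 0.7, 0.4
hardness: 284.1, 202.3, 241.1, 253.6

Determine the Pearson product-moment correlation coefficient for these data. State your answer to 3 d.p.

0.183

n = 4, Σx = 2, Σy = 981.1, Σx² = 1.06, Σy² = 244080.27, Σxy = 493.18
nΣxy − ΣxΣy = 1972.72 − 1962.2 = 10.52
nΣx² − (Σx)² = 4.24 − 4 = 0.24; nΣy² − (Σy)² = 976321.08 − 962557.21 = 13763.87
r = 10.52 / √(0.24 × 13763.87) = 10.52 / 57.4746 ≈ 0.183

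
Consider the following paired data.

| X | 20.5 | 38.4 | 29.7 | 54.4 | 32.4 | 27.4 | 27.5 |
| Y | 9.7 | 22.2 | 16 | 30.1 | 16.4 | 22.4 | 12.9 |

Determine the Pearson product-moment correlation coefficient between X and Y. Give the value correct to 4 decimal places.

0.8813

n = 7, ΣX = 230.3, ΣY = 129.7, ΣX² = 8293.03, ΣY² = 2686.07, ΣXY = 4663.84
nΣXY − ΣXΣY = 32646.88 − 29869.91 = 2776.97
nΣX² − (ΣX)² = 58051.21 − 53038.09 = 5013.12; nΣY² − (ΣY)² = 18802.49 − 16822.09 = 1980.4
r = 2776.97 / √(5013.12 × 1980.4) = 2776.97 / 3150.8702 ≈ 0.8813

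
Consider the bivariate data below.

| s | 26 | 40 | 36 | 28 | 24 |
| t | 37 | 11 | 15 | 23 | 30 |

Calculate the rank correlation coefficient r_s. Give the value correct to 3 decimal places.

Rank s: 2, 5, 4, 3, 1
Rank t: 5, 1, 2, 3, 4
d = rank(s) − rank(t): -3, 4, 2, 0, -3; Σd² = 38
ρ = 1 − 6Σd² / [n(n²−1)] = 1 − 6×38 / (5×24) = 1 − 228/120 ≈ -0.900

-0.900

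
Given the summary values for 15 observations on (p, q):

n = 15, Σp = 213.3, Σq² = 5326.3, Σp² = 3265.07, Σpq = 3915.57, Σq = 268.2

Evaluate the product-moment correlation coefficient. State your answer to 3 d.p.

0.290

r = (nΣpq − ΣpΣq) / √[(nΣp² − (Σp)²)(nΣq² − (Σq)²)]
Numerator: 15×3915.57 − 213.3×268.2 = 1526.49
Denominator: √[(48976.05 − 45496.89)(79894.5 − 71931.24)] = √[3479.16 × 7963.26] = 5263.5972
r = 1526.49 / 5263.5972 ≈ 0.290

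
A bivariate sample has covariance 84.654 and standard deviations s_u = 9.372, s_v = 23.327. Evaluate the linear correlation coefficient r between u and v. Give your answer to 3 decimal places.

r = Cov(u,v) / (s_u · s_v) = 84.654 / (9.372 × 23.327)
  = 84.654 / 218.6206 ≈ 0.387

0.387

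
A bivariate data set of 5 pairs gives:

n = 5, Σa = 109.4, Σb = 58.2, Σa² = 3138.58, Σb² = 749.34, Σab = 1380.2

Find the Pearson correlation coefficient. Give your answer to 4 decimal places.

r = (nΣab − ΣaΣb) / √[(nΣa² − (Σa)²)(nΣb² − (Σb)²)]
Numerator: 5×1380.2 − 109.4×58.2 = 533.92
Denominator: √[(15692.9 − 11968.36)(3746.7 − 3387.24)] = √[3724.54 × 359.46] = 1157.0753
r = 533.92 / 1157.0753 ≈ 0.4614

0.4614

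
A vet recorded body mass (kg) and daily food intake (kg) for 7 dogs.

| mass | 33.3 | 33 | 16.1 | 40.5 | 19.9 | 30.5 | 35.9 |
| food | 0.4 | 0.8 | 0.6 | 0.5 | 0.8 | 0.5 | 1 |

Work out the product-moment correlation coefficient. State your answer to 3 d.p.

n = 7, Σx = 209.2, Σy = 4.6, Σx² = 6712.42, Σy² = 3.3, Σxy = 136.7
nΣxy − ΣxΣy = 956.9 − 962.32 = -5.42
nΣx² − (Σx)² = 46986.94 − 43764.64 = 3222.3; nΣy² − (Σy)² = 23.1 − 21.16 = 1.94
r = -5.42 / √(3222.3 × 1.94) = -5.42 / 79.0649 ≈ -0.069

-0.069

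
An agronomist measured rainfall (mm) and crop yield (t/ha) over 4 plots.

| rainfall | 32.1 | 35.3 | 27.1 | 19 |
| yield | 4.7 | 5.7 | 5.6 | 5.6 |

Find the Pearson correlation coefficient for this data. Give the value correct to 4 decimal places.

n = 4, Σx = 113.5, Σy = 21.6, Σx² = 3371.91, Σy² = 117.3, Σxy = 610.24
nΣxy − ΣxΣy = 2440.96 − 2451.6 = -10.64
nΣx² − (Σx)² = 13487.64 − 12882.25 = 605.39; nΣy² − (Σy)² = 469.2 − 466.56 = 2.64
r = -10.64 / √(605.39 × 2.64) = -10.64 / 39.9779 ≈ -0.2661

-0.2661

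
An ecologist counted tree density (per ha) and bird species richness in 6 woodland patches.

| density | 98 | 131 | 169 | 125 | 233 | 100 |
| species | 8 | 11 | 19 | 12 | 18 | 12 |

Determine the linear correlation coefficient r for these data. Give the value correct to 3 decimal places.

n = 6, Σx = 856, Σy = 80, Σx² = 135240, Σy² = 1158, Σxy = 12330
nΣxy − ΣxΣy = 73980 − 68480 = 5500
nΣx² − (Σx)² = 811440 − 732736 = 78704; nΣy² − (Σy)² = 6948 − 6400 = 548
r = 5500 / √(78704 × 548) = 5500 / 6567.3276 ≈ 0.837

0.837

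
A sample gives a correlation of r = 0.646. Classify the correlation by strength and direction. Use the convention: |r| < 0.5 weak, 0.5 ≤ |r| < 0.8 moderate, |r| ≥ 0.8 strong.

moderate positive

r = 0.646 > 0 so the relationship is positive.
|r| = 0.646, which falls in the moderate range.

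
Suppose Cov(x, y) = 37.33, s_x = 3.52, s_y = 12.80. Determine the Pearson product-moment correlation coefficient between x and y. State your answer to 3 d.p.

0.829

r = Cov(x,y) / (s_x · s_y) = 37.33 / (3.52 × 12.80)
  = 37.33 / 45.0560 ≈ 0.829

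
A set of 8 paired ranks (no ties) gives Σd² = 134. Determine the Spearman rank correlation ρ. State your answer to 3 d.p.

ρ = 1 − 6Σd² / [n(n²−1)] = 1 − 6×134 / (8×63)
  = 1 − 804/504 = 1 − 1.5952 ≈ -0.595

-0.595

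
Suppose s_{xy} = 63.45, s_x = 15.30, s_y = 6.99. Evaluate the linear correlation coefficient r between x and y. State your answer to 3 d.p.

0.593

r = Cov(x,y) / (s_x · s_y) = 63.45 / (15.30 × 6.99)
  = 63.45 / 106.9470 ≈ 0.593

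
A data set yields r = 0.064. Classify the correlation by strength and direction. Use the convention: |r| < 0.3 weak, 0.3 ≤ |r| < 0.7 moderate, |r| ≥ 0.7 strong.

weak positive

r = 0.064 > 0 so the relationship is positive.
|r| = 0.064, which falls in the weak range.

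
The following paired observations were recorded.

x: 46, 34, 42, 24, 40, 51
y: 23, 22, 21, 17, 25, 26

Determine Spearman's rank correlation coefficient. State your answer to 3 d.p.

0.714

Rank x: 5, 2, 4, 1, 3, 6
Rank y: 4, 3, 2, 1, 5, 6
d = rank(x) − rank(y): 1, -1, 2, 0, -2, 0; Σd² = 10
ρ = 1 − 6Σd² / [n(n²−1)] = 1 − 6×10 / (6×35) = 1 − 60/210 ≈ 0.714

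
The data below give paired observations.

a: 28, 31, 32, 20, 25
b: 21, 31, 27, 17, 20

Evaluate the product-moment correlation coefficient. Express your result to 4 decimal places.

0.8851

n = 5, Σa = 136, Σb = 116, Σa² = 3794, Σb² = 2820, Σab = 3253
nΣab − ΣaΣb = 16265 − 15776 = 489
nΣa² − (Σa)² = 18970 − 18496 = 474; nΣb² − (Σb)² = 14100 − 13456 = 644
r = 489 / √(474 × 644) = 489 / 552.4998 ≈ 0.8851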